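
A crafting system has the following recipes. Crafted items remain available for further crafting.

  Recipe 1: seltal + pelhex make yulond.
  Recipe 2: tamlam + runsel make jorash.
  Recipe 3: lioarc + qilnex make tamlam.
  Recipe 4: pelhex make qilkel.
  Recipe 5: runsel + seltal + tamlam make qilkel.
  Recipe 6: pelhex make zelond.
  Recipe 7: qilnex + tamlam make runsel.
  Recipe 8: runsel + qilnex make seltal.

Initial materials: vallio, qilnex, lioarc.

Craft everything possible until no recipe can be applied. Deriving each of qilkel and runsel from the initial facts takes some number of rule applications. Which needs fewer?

runsel

runsel: lioarc + qilnex → tamlam (Recipe 3). Using Recipe 7, qilnex and tamlam make runsel. [2 rule applications]
qilkel: lioarc + qilnex → tamlam (Recipe 3). Using Recipe 7, qilnex and tamlam make runsel. Using Recipe 8, runsel and qilnex make seltal. runsel + seltal + tamlam → qilkel (Recipe 5). [4 rule applications]
runsel needs fewer.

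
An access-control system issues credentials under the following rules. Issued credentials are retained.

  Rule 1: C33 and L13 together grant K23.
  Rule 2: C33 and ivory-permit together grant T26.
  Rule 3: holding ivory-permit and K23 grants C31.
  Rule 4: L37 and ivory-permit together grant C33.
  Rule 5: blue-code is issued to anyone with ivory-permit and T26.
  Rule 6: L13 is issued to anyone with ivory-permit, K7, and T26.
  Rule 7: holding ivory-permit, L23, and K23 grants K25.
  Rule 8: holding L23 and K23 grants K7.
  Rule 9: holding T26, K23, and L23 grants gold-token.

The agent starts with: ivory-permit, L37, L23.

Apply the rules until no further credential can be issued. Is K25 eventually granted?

No

K25 would need ivory-permit, L23, and K23 (Rule 7), but K23 is never granted.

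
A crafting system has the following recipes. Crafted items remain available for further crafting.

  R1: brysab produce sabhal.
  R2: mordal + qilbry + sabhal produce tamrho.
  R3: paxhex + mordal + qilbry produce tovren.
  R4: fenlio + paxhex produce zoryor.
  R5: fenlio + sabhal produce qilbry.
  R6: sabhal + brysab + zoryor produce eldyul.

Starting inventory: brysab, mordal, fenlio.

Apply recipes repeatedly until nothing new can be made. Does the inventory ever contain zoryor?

zoryor would need fenlio and paxhex (R4), but paxhex is never obtained.

No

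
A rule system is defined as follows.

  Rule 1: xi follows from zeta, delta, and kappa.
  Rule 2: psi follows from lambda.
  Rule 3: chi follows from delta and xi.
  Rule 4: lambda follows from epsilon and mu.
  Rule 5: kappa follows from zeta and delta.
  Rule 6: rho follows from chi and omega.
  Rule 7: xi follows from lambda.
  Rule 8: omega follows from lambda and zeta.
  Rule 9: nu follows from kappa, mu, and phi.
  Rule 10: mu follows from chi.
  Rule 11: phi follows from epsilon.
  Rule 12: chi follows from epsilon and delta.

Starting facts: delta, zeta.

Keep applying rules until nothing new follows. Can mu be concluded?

From zeta and delta, Rule 5 gives kappa.
From zeta, delta, and kappa, Rule 1 gives xi.
From delta and xi, Rule 3 gives chi.
chi holds, so mu follows (Rule 10).

Yes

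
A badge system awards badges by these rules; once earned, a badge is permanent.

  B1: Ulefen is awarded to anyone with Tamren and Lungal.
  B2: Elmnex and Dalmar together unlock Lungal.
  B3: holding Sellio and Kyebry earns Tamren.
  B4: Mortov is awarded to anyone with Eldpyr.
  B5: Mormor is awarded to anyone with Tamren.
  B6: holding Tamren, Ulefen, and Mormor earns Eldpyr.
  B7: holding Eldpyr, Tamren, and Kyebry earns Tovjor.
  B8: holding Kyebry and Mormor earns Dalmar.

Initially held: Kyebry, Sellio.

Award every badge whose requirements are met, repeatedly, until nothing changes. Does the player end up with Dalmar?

With Sellio and Kyebry, Tamren is earned (B3).
With Tamren, Mormor is earned (B5).
With Kyebry and Mormor, Dalmar is earned (B8).

Yes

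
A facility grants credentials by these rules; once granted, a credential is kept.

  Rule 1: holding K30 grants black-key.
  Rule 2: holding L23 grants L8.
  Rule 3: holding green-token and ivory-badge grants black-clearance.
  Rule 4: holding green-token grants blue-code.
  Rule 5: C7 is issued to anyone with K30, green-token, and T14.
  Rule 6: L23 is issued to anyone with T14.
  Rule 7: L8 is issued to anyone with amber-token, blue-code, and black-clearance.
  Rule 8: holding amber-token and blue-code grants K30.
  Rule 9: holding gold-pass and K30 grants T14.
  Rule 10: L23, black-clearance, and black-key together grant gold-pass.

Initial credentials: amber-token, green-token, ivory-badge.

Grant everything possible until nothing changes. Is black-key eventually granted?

Yes

Holding green-token grants blue-code (Rule 4).
Holding amber-token and blue-code grants K30 (Rule 8).
Holding K30 grants black-key (Rule 1).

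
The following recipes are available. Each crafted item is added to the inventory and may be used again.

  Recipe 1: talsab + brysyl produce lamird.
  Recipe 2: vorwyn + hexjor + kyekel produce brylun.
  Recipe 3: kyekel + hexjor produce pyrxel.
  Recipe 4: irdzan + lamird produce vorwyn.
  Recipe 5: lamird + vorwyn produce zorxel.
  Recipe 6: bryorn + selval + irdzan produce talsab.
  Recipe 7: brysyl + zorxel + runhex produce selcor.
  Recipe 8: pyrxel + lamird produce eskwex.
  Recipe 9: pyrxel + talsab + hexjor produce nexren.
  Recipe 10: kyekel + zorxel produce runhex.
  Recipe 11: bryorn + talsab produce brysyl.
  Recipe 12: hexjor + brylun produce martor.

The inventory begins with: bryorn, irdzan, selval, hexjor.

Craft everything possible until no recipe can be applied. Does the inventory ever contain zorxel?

Yes

Using Recipe 6, bryorn, selval, and irdzan make talsab.
bryorn + talsab → brysyl (Recipe 11).
talsab + brysyl → lamird (Recipe 1).
Using Recipe 4, irdzan and lamird make vorwyn.
Using Recipe 5, lamird and vorwyn make zorxel.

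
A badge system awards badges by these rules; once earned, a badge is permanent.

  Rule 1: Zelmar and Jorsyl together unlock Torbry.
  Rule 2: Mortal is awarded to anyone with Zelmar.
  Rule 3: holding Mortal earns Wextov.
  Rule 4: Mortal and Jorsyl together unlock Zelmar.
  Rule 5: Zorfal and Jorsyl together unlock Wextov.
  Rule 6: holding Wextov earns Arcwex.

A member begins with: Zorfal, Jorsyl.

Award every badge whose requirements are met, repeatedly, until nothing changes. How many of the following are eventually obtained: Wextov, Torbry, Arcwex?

With Zorfal and Jorsyl, Wextov is earned (Rule 5).
With Wextov, Arcwex is earned (Rule 6).
Wextov: reached.
Torbry would need Zelmar and Jorsyl (Rule 1), but Zelmar is never earned.
Arcwex: reached.
Reached: Wextov and Arcwex — 2 of the 3.

2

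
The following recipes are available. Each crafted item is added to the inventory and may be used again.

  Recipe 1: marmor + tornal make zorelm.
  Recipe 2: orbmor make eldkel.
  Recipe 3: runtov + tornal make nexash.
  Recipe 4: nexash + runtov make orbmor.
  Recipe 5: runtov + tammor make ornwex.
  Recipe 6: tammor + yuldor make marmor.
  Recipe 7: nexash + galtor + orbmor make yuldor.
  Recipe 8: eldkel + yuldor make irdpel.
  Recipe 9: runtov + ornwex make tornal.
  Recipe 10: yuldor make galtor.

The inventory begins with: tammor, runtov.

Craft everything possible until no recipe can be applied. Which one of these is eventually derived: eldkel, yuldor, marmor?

Using Recipe 5, runtov and tammor make ornwex.
runtov + ornwex → tornal (Recipe 9).
runtov + tornal → nexash (Recipe 3).
Using Recipe 4, nexash and runtov make orbmor.
Using Recipe 2, orbmor makes eldkel.
marmor would need tammor and yuldor (Recipe 6), but yuldor is never obtained. yuldor would need nexash, galtor, and orbmor (Recipe 7), but galtor is never obtained.

eldkel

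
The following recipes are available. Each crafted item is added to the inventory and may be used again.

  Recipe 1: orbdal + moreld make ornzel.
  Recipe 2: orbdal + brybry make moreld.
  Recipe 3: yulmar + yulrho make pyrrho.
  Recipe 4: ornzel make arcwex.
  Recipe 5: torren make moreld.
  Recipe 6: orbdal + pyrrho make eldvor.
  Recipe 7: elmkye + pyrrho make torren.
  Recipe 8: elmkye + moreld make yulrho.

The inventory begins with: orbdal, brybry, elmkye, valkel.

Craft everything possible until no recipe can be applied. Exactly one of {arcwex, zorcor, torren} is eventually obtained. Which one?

Using Recipe 2, orbdal and brybry make moreld.
orbdal + moreld → ornzel (Recipe 1).
Using Recipe 4, ornzel makes arcwex.
torren would need elmkye and pyrrho (Recipe 7), but pyrrho is never obtained. No rule produces zorcor, and it is not given.

arcwex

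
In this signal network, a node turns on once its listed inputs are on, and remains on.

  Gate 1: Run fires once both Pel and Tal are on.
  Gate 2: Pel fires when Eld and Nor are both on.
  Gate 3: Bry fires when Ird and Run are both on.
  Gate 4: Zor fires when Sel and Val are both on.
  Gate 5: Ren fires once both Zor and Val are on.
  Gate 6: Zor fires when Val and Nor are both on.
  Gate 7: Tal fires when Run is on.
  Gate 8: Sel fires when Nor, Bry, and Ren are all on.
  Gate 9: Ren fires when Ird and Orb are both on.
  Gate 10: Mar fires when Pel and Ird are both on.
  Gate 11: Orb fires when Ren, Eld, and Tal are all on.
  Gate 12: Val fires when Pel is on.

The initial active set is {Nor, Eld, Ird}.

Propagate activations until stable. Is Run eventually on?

No

Run would need Pel and Tal (Gate 1), but Tal never turns on.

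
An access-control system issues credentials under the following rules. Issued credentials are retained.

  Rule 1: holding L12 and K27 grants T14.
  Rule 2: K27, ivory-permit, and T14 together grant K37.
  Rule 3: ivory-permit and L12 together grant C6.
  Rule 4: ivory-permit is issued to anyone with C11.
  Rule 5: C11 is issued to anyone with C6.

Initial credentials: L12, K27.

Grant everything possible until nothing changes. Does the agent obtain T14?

Yes

Holding L12 and K27 grants T14 (Rule 1).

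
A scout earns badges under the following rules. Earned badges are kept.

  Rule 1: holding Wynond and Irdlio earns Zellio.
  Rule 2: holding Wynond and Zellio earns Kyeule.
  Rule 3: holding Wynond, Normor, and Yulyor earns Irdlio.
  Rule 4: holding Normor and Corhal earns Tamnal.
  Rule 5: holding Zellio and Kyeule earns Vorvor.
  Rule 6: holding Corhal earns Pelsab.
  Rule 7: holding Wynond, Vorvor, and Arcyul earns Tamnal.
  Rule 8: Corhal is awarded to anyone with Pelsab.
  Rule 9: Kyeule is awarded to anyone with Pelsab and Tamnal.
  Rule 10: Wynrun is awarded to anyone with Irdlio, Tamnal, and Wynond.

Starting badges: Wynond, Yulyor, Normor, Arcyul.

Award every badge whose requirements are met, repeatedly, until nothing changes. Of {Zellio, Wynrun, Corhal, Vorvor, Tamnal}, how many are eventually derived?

With Wynond, Normor, and Yulyor, Irdlio is earned (Rule 3).
With Wynond and Irdlio, Zellio is earned (Rule 1).
With Wynond and Zellio, Kyeule is earned (Rule 2).
With Zellio and Kyeule, Vorvor is earned (Rule 5).
With Wynond, Vorvor, and Arcyul, Tamnal is earned (Rule 7).
With Irdlio, Tamnal, and Wynond, Wynrun is earned (Rule 10).
Zellio: reached.
Wynrun: reached.
Corhal would need Pelsab (Rule 8), but Pelsab is never earned.
Vorvor: reached.
Tamnal: reached.
Reached: Zellio, Wynrun, Vorvor, and Tamnal — 4 of the 5.

4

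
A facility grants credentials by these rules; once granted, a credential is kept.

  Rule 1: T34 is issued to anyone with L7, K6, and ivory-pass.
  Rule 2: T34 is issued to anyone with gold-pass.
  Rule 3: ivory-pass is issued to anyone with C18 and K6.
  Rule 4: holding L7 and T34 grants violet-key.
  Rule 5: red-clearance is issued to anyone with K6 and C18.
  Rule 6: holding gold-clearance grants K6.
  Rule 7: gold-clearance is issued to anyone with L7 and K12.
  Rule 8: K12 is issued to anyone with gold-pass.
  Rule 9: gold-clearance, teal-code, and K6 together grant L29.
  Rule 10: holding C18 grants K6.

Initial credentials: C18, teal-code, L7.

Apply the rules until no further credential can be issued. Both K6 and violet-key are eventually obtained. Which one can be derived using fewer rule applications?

K6

K6: Holding C18 grants K6 (Rule 10). [1 rule application]
violet-key: Holding C18 grants K6 (Rule 10). Holding C18 and K6 grants ivory-pass (Rule 3). Holding L7, K6, and ivory-pass grants T34 (Rule 1). Holding L7 and T34 grants violet-key (Rule 4). [4 rule applications]
K6 needs fewer.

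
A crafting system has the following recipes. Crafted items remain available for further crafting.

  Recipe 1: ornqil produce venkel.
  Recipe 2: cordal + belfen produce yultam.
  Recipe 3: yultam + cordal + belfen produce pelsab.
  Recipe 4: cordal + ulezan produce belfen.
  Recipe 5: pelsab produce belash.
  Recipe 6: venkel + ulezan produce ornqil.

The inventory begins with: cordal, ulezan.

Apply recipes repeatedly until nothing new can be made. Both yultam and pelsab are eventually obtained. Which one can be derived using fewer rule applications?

yultam

yultam: Using Recipe 4, cordal and ulezan make belfen. cordal + belfen → yultam (Recipe 2). [2 rule applications]
pelsab: Using Recipe 4, cordal and ulezan make belfen. cordal + belfen → yultam (Recipe 2). Using Recipe 3, yultam, cordal, and belfen make pelsab. [3 rule applications]
yultam needs fewer.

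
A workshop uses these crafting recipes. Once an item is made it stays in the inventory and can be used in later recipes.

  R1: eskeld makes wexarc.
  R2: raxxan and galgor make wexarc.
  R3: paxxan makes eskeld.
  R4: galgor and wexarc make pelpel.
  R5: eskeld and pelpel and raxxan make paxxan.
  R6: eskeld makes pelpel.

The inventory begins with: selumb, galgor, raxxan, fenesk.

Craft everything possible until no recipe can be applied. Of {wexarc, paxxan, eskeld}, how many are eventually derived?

raxxan and galgor → wexarc (R2).
wexarc: reached.
paxxan would need eskeld, pelpel, and raxxan (R5), but eskeld is never obtained.
eskeld would need paxxan (R3), but paxxan is never obtained.
Reached: wexarc — 1 of the 3.

1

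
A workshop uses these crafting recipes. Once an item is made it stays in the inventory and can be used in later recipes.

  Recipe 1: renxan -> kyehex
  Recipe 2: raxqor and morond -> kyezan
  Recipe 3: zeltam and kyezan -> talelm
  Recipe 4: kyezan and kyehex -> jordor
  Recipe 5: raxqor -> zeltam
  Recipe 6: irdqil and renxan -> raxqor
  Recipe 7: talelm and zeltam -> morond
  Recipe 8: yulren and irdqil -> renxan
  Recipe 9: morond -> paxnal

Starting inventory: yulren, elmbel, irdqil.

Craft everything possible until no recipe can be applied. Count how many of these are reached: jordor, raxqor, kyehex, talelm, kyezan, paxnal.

yulren and irdqil -> renxan (Recipe 8).
Using Recipe 1, renxan makes kyehex.
Using Recipe 6, irdqil and renxan make raxqor.
jordor would need kyezan and kyehex (Recipe 4), but kyezan is never obtained.
raxqor: reached.
kyehex: reached.
talelm would need zeltam and kyezan (Recipe 3), but kyezan is never obtained.
kyezan would need raxqor and morond (Recipe 2), but morond is never obtained.
paxnal would need morond (Recipe 9), but morond is never obtained.
Reached: raxqor and kyehex — 2 of the 6.

2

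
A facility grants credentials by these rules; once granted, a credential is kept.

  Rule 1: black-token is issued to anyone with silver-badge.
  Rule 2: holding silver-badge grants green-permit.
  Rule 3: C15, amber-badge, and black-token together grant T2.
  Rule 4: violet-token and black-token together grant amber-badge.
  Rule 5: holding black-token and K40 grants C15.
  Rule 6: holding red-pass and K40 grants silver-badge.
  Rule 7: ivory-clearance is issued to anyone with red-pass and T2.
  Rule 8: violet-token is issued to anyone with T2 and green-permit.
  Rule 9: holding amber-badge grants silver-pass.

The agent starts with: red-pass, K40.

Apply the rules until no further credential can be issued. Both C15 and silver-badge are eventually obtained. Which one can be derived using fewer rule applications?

silver-badge

silver-badge: Holding red-pass and K40 grants silver-badge (Rule 6). [1 rule application]
C15: Holding red-pass and K40 grants silver-badge (Rule 6). Holding silver-badge grants black-token (Rule 1). Holding black-token and K40 grants C15 (Rule 5). [3 rule applications]
silver-badge needs fewer.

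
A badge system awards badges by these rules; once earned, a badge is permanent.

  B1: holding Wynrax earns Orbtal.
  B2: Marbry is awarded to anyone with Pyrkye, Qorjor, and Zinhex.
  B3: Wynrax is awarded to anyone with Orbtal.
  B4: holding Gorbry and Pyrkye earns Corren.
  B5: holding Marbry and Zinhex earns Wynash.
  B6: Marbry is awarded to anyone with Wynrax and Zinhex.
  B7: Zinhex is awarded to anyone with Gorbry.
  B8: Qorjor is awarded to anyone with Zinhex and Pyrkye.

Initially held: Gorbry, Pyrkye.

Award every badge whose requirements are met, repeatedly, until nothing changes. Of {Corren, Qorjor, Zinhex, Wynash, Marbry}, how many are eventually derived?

5

With Gorbry and Pyrkye, Corren is earned (B4).
With Gorbry, Zinhex is earned (B7).
With Zinhex and Pyrkye, Qorjor is earned (B8).
With Pyrkye, Qorjor, and Zinhex, Marbry is earned (B2).
With Marbry and Zinhex, Wynash is earned (B5).
Corren: reached.
Qorjor: reached.
Zinhex: reached.
Wynash: reached.
Marbry: reached.
All 5 are reached.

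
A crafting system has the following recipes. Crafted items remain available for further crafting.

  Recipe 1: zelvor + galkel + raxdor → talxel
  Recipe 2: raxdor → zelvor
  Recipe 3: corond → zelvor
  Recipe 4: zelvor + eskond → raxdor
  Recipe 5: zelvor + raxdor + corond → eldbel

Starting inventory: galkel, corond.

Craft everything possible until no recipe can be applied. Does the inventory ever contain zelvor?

Yes

Using Recipe 3, corond makes zelvor.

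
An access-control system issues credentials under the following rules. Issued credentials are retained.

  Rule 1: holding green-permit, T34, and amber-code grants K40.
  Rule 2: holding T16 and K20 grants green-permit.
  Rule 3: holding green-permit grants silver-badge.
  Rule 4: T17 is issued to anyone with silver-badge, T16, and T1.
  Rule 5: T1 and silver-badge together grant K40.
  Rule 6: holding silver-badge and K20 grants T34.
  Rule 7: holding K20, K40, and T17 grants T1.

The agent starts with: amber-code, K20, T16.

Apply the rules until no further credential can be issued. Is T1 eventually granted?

No

T1 would need K20, K40, and T17 (Rule 7), but T17 is never granted.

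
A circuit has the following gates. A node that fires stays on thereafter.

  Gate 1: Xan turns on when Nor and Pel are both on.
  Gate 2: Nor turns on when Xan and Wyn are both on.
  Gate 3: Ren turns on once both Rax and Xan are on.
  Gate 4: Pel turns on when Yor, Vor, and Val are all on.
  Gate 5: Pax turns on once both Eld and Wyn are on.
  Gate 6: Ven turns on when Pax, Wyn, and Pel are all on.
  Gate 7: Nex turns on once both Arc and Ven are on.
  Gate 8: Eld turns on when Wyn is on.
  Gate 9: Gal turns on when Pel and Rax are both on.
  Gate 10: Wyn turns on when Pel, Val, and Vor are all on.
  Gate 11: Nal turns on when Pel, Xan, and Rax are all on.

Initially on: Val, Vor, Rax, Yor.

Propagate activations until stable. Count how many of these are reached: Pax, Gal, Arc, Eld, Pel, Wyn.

Gate 4: Yor, Vor, and Val on → Pel on.
Gate 10: Pel, Val, and Vor on → Wyn on.
Gate 9: Pel and Rax on → Gal on.
Gate 8: Wyn on → Eld on.
Gate 5: Eld and Wyn on → Pax on.
Pax: reached.
Gal: reached.
No rule produces Arc, and it is not given.
Eld: reached.
Pel: reached.
Wyn: reached.
Reached: Pax, Gal, Eld, Pel, and Wyn — 5 of the 6.

5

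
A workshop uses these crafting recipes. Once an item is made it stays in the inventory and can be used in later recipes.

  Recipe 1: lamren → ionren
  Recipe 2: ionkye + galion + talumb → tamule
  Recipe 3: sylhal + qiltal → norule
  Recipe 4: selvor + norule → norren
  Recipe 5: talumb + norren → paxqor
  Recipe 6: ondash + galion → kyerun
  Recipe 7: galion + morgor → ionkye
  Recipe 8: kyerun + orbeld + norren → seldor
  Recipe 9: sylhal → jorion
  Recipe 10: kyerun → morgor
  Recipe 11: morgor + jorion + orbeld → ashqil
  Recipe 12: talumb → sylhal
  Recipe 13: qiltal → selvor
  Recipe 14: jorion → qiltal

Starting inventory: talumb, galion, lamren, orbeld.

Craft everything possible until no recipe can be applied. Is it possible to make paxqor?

Using Recipe 12, talumb makes sylhal.
sylhal → jorion (Recipe 9).
Using Recipe 14, jorion makes qiltal.
Using Recipe 13, qiltal makes selvor.
sylhal + qiltal → norule (Recipe 3).
selvor + norule → norren (Recipe 4).
talumb + norren → paxqor (Recipe 5).

Yes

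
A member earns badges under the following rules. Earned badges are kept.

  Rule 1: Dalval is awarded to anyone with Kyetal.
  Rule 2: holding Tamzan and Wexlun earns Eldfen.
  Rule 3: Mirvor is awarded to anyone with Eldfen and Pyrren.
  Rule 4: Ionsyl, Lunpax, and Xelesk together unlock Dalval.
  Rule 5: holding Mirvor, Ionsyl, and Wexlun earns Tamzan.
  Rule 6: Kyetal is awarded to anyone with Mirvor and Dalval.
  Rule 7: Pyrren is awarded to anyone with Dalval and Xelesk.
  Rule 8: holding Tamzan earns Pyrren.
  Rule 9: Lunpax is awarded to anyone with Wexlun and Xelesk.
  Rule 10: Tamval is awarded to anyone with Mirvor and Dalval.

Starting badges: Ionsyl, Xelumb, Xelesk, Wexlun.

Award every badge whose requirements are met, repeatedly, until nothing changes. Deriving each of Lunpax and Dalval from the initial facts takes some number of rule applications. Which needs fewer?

Lunpax

Lunpax: With Wexlun and Xelesk, Lunpax is earned (Rule 9). [1 rule application]
Dalval: With Wexlun and Xelesk, Lunpax is earned (Rule 9). With Ionsyl, Lunpax, and Xelesk, Dalval is earned (Rule 4). [2 rule applications]
Lunpax needs fewer.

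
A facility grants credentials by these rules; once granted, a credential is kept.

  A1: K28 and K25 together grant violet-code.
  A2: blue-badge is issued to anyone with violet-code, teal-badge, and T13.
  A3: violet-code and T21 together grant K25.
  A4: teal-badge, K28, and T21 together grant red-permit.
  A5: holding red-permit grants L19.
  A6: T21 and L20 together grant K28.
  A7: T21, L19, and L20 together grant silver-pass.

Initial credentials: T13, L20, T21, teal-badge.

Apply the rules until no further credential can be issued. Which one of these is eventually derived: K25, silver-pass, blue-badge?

Holding T21 and L20 grants K28 (A6).
Holding teal-badge, K28, and T21 grants red-permit (A4).
Holding red-permit grants L19 (A5).
Holding T21, L19, and L20 grants silver-pass (A7).
K25 would need violet-code and T21 (A3), but violet-code is never granted. blue-badge would need violet-code, teal-badge, and T13 (A2), but violet-code is never granted.

silver-pass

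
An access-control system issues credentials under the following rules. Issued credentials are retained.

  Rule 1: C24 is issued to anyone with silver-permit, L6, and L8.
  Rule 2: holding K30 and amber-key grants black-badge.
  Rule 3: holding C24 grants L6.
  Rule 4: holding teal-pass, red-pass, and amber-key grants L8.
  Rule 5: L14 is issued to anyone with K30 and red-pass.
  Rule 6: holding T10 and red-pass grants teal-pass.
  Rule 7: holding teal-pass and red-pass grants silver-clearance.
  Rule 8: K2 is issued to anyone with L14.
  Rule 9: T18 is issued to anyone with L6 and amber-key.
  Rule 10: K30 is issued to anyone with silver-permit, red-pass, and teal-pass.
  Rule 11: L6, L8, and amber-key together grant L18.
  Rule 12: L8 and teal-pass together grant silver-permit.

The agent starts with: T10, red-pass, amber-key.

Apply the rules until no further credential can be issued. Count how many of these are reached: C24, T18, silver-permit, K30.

Holding T10 and red-pass grants teal-pass (Rule 6).
Holding teal-pass, red-pass, and amber-key grants L8 (Rule 4).
Holding L8 and teal-pass grants silver-permit (Rule 12).
Holding silver-permit, red-pass, and teal-pass grants K30 (Rule 10).
C24 would need silver-permit, L6, and L8 (Rule 1), but L6 is never granted.
T18 would need L6 and amber-key (Rule 9), but L6 is never granted.
silver-permit: reached.
K30: reached.
Reached: silver-permit and K30 — 2 of the 4.

2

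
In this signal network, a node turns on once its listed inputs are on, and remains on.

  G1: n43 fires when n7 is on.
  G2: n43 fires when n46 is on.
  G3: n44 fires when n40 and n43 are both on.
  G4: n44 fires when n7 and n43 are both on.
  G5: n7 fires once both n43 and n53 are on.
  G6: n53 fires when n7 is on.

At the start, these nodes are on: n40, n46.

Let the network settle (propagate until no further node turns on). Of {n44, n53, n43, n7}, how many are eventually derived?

n46 is on, so n43 fires (G2).
G3: n40 and n43 on → n44 on.
n44: reached.
n53 would need n7 (G6), but n7 never turns on.
n43: reached.
n7 would need n43 and n53 (G5), but n53 never turns on.
Reached: n44 and n43 — 2 of the 4.

2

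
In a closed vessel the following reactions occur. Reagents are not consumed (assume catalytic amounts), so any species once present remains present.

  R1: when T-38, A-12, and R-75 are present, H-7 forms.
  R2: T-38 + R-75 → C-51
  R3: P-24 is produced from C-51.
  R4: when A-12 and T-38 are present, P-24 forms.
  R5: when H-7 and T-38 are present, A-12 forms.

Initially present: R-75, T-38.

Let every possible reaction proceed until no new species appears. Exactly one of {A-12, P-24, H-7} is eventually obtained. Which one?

P-24

T-38 and R-75 present → C-51 forms (R2).
C-51 present → P-24 forms (R3).
A-12 would need H-7 and T-38 (R5), but H-7 never forms. H-7 would need T-38, A-12, and R-75 (R1), but A-12 never forms.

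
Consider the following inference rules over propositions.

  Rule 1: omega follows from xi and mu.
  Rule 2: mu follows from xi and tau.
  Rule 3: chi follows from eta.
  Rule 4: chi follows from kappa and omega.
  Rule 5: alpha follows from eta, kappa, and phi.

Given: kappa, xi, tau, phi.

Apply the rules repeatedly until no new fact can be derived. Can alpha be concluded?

No

alpha would need eta, kappa, and phi (Rule 5), but eta is never established.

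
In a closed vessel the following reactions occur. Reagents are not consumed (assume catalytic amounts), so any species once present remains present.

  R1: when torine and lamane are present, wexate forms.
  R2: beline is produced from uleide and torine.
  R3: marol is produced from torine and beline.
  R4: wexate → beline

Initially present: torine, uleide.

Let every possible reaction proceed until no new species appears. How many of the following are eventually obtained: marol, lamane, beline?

uleide and torine present → beline forms (R2).
torine and beline present → marol forms (R3).
marol: reached.
No rule produces lamane, and it is not given.
beline: reached.
Reached: marol and beline — 2 of the 3.

2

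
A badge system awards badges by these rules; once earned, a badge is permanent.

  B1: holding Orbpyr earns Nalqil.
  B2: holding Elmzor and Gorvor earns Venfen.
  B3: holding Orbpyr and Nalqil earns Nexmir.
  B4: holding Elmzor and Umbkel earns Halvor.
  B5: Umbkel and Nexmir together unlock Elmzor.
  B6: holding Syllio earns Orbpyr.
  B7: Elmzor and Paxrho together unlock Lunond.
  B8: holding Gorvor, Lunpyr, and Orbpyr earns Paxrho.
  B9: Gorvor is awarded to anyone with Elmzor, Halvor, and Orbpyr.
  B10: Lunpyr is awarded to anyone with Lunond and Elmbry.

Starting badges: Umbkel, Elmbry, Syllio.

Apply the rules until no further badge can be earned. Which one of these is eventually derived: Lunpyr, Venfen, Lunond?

Venfen

With Syllio, Orbpyr is earned (B6).
With Orbpyr, Nalqil is earned (B1).
With Orbpyr and Nalqil, Nexmir is earned (B3).
With Umbkel and Nexmir, Elmzor is earned (B5).
With Elmzor and Umbkel, Halvor is earned (B4).
With Elmzor, Halvor, and Orbpyr, Gorvor is earned (B9).
With Elmzor and Gorvor, Venfen is earned (B2).
Lunond would need Elmzor and Paxrho (B7), but Paxrho is never earned. Lunpyr would need Lunond and Elmbry (B10), but Lunond is never earned.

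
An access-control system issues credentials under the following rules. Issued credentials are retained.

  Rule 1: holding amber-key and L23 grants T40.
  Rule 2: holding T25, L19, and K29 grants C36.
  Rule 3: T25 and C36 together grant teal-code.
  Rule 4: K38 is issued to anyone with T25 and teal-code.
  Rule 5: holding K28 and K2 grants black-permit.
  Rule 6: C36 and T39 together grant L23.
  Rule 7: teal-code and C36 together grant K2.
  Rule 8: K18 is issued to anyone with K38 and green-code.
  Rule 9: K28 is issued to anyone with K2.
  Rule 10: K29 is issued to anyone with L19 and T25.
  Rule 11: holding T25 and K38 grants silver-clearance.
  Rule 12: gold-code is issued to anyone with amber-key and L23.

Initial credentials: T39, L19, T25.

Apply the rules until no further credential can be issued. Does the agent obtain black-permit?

Holding L19 and T25 grants K29 (Rule 10).
Holding T25, L19, and K29 grants C36 (Rule 2).
Holding T25 and C36 grants teal-code (Rule 3).
Holding teal-code and C36 grants K2 (Rule 7).
Holding K2 grants K28 (Rule 9).
Holding K28 and K2 grants black-permit (Rule 5).

Yes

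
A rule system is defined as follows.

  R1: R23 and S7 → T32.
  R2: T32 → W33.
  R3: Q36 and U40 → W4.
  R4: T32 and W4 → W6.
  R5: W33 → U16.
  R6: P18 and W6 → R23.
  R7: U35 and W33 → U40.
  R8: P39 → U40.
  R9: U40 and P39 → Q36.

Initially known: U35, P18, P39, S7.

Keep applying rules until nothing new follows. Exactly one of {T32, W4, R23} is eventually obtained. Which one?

W4

From P39, R8 gives U40.
From U40 and P39, R9 gives Q36.
Q36 and U40 hold, so W4 follows (R3).
R23 would need P18 and W6 (R6), but W6 is never established. T32 would need R23 and S7 (R1), but R23 is never established.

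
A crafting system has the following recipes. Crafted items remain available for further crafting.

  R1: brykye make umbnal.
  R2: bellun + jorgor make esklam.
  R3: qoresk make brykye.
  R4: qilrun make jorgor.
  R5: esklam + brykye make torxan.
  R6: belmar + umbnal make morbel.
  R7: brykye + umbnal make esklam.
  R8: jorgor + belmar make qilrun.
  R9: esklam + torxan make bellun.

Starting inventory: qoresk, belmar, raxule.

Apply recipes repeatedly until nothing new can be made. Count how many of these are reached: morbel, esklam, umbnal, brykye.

qoresk → brykye (R3).
Using R1, brykye makes umbnal.
Using R6, belmar and umbnal make morbel.
brykye + umbnal → esklam (R7).
morbel: reached.
esklam: reached.
umbnal: reached.
brykye: reached.
All 4 are reached.

4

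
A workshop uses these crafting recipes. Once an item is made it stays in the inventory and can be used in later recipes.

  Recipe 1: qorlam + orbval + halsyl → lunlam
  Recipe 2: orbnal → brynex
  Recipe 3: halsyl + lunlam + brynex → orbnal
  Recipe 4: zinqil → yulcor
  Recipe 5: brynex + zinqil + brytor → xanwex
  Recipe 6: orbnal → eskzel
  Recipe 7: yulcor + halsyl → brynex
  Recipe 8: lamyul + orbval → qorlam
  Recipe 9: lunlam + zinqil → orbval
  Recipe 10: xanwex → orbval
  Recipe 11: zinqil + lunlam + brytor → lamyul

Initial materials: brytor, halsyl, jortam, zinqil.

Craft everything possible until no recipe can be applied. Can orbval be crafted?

Yes

Using Recipe 4, zinqil makes yulcor.
yulcor + halsyl → brynex (Recipe 7).
Using Recipe 5, brynex, zinqil, and brytor make xanwex.
xanwex → orbval (Recipe 10).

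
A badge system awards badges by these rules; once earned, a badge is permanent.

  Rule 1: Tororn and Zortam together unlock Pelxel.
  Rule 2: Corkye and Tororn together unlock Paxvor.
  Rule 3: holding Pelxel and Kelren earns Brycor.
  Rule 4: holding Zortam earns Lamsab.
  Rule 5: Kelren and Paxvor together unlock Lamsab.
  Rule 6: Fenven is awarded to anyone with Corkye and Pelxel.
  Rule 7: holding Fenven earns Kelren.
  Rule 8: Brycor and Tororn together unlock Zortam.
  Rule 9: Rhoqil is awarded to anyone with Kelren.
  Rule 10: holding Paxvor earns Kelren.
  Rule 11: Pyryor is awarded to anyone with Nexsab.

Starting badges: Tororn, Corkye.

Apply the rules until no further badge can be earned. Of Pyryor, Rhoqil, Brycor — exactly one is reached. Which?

With Corkye and Tororn, Paxvor is earned (Rule 2).
With Paxvor, Kelren is earned (Rule 10).
With Kelren, Rhoqil is earned (Rule 9).
Pyryor would need Nexsab (Rule 11), but Nexsab is never earned. Brycor would need Pelxel and Kelren (Rule 3), but Pelxel is never earned.

Rhoqil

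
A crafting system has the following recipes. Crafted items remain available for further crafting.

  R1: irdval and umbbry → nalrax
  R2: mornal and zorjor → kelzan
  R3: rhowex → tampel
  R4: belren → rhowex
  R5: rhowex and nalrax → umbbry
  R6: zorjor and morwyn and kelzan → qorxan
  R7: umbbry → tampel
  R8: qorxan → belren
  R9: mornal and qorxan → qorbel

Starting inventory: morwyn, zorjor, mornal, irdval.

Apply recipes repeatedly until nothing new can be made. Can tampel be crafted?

Using R2, mornal and zorjor make kelzan.
zorjor and morwyn and kelzan → qorxan (R6).
Using R8, qorxan makes belren.
belren → rhowex (R4).
rhowex → tampel (R3).

Yes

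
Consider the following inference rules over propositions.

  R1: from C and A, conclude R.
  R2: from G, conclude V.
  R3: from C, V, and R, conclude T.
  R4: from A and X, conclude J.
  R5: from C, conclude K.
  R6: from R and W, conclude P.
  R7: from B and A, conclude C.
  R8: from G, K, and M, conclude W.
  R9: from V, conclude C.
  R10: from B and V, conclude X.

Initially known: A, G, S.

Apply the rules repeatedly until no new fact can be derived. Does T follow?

Yes

G holds, so V follows (R2).
From V, R9 gives C.
From C and A, R1 gives R.
C, V, and R hold, so T follows (R3).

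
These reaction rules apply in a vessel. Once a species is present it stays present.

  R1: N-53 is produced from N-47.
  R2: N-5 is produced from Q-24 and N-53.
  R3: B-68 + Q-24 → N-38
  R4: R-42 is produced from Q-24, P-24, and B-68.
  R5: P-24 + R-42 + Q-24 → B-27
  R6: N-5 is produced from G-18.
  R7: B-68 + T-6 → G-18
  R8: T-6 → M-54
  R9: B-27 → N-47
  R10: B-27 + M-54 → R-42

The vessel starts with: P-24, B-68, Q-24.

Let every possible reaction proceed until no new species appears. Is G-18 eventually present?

G-18 would need B-68 and T-6 (R7), but T-6 never forms.

No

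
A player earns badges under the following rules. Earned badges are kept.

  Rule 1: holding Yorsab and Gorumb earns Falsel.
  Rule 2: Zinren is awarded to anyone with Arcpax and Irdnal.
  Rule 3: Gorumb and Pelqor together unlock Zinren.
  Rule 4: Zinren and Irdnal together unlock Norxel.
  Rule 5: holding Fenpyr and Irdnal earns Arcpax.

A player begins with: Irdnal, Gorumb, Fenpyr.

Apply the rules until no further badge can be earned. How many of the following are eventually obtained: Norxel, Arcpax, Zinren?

With Fenpyr and Irdnal, Arcpax is earned (Rule 5).
With Arcpax and Irdnal, Zinren is earned (Rule 2).
With Zinren and Irdnal, Norxel is earned (Rule 4).
Norxel: reached.
Arcpax: reached.
Zinren: reached.
All 3 are reached.

3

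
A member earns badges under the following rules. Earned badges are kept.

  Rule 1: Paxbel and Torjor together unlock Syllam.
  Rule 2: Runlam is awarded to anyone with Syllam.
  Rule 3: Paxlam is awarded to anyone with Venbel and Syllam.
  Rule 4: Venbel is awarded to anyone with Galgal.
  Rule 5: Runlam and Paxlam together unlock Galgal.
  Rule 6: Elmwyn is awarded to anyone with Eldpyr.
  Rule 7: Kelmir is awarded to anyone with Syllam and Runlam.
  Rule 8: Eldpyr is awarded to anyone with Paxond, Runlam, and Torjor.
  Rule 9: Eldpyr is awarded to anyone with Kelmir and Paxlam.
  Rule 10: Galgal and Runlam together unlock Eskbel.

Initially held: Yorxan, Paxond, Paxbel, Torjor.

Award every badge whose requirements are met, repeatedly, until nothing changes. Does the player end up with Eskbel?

No

Eskbel would need Galgal and Runlam (Rule 10), but Galgal is never earned.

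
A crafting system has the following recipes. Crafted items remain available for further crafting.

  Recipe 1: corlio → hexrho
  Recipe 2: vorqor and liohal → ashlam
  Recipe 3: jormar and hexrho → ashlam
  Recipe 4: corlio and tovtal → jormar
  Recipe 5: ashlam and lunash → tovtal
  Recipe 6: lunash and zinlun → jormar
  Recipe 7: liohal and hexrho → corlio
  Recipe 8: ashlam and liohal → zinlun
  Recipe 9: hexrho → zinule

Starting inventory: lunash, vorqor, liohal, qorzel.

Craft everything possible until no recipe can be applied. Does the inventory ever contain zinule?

zinule would need hexrho (Recipe 9), but hexrho is never obtained.

No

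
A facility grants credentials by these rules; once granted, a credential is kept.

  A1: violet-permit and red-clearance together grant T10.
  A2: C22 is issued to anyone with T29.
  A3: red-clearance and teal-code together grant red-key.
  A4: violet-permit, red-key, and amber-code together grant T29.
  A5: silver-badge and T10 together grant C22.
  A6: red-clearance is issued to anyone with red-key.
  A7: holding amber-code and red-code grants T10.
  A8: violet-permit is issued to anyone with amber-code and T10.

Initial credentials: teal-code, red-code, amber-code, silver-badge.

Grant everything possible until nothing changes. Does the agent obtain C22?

Yes

Holding amber-code and red-code grants T10 (A7).
Holding silver-badge and T10 grants C22 (A5).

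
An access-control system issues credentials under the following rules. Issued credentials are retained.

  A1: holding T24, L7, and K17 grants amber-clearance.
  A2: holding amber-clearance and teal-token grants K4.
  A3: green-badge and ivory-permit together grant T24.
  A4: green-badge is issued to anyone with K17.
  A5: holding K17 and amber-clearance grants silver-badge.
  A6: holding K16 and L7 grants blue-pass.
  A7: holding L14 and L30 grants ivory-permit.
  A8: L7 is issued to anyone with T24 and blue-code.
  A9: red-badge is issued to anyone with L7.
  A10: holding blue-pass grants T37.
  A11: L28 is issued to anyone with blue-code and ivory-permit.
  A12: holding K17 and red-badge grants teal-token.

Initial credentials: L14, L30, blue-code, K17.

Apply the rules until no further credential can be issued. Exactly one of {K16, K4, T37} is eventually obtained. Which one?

Holding L14 and L30 grants ivory-permit (A7).
Holding K17 grants green-badge (A4).
Holding green-badge and ivory-permit grants T24 (A3).
Holding T24 and blue-code grants L7 (A8).
Holding L7 grants red-badge (A9).
Holding T24, L7, and K17 grants amber-clearance (A1).
Holding K17 and red-badge grants teal-token (A12).
Holding amber-clearance and teal-token grants K4 (A2).
T37 would need blue-pass (A10), but blue-pass is never granted. No rule produces K16, and it is not given.

K4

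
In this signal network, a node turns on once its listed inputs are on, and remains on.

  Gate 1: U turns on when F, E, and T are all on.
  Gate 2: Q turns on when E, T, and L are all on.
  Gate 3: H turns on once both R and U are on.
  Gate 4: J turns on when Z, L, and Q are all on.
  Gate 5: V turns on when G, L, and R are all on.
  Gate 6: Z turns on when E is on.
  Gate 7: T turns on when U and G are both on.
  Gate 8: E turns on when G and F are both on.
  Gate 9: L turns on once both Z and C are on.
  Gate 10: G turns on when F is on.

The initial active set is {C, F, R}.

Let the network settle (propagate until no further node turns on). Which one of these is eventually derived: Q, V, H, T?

V

Gate 10: F on → G on.
G and F are on, so E turns on (Gate 8).
Gate 6: E on → Z on.
Gate 9: Z and C on → L on.
G, L, and R are on, so V turns on (Gate 5).
Q would need E, T, and L (Gate 2), but T never turns on. T would need U and G (Gate 7), but U never turns on. H would need R and U (Gate 3), but U never turns on.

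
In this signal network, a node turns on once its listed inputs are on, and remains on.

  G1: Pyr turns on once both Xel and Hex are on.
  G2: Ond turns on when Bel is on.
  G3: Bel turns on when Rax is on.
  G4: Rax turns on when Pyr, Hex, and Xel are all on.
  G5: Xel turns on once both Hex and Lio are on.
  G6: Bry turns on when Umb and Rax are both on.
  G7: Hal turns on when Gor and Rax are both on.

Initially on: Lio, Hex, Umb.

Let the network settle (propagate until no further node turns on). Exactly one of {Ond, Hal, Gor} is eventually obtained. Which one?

G5: Hex and Lio on → Xel on.
G1: Xel and Hex on → Pyr on.
G4: Pyr, Hex, and Xel on → Rax on.
Rax is on, so Bel turns on (G3).
G2: Bel on → Ond on.
No rule produces Gor, and it is not given. Hal would need Gor and Rax (G7), but Gor never turns on.

Ond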